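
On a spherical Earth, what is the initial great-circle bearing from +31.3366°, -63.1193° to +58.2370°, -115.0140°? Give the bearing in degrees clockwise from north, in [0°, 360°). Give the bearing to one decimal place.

Δλ = -115.0140 − -63.1193 = -51.8947°.
θ = atan2( sin Δλ · cos φ₂ , cos φ₁ · sin φ₂ − sin φ₁ · cos φ₂ · cos Δλ )
  = atan2(-0.41422, 0.55726) = -36.624° → normalised to [0°, 360°): 323.376°.

323.4°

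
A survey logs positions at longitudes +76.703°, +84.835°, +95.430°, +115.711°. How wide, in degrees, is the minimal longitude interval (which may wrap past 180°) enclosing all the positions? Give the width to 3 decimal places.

39.008°

Sort the longitudes: +76.703°, +84.835°, +95.430°, +115.711°.
Eastward gaps between consecutive values (wrapping around): 8.132°, 10.595°, 20.281°, 320.992°.
Largest gap = 320.992° ⇒ minimal covering band is its complement: 360° − 320.992° = 39.008°.
Band runs from +76.703° eastward to +115.711°.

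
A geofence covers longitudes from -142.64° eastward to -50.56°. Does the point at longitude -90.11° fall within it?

Band width going east from -142.64° to -50.56°: ((-50.56 − -142.64) mod 360) = 92.08°.
Offset of -90.11° east of the west edge: ((-90.11 − -142.64) mod 360) = 52.53°.
52.53° ≤ 92.08° ⇒ inside.

Yes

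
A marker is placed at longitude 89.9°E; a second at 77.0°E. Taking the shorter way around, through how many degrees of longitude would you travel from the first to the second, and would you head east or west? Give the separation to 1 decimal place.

Raw difference: 77.0 − 89.9 = -12.9°.
Normalise into (−180°, 180°]: -12.9° stays -12.9°.
Negative ⇒ the second point lies to the west; separation 12.9°.

12.9° west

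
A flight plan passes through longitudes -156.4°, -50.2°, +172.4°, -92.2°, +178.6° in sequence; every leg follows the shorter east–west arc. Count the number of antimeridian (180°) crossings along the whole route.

Leg 1: -156.4° → -50.2°, shortest Δλ = 106.2° (east) — does not cross 180°.
Leg 2: -50.2° → +172.4°, shortest Δλ = -137.4° (west) — crosses 180°.
Leg 3: +172.4° → -92.2°, shortest Δλ = 95.4° (east) — crosses 180°.
Leg 4: -92.2° → +178.6°, shortest Δλ = -89.2° (west) — crosses 180°.
Total crossings: 3.

3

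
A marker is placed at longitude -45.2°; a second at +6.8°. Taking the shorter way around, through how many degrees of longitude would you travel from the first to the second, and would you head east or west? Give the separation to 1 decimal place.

52.0° east

Raw difference: 6.8 − -45.2 = 52.0°.
Normalise into (−180°, 180°]: 52.0° stays 52.0°.
Positive ⇒ the second point lies to the east; separation 52.0°.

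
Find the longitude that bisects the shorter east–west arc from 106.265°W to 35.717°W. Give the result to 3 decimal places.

Signed shortest Δλ from -106.265° to -35.717° is +70.548°.
Midpoint longitude = -106.265° + (+70.548°)/2 = -106.265° + 35.274° = -70.991°.

70.991°W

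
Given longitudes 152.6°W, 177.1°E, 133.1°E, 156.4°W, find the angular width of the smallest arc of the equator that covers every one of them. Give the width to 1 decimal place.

74.3°

Sort the longitudes: -156.4°, -152.6°, +133.1°, +177.1°.
Eastward gaps between consecutive values (wrapping around): 3.8°, 285.7°, 44.0°, 26.5°.
Largest gap = 285.7° ⇒ minimal covering band is its complement: 360° − 285.7° = 74.3°.
Band runs from +133.1° eastward to -152.6°, crossing the antimeridian.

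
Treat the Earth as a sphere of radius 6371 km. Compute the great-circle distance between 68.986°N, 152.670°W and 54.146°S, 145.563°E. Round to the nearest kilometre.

Δλ = 145.563 − -152.670 = 298.233°; wrapped into (−180°, 180°]: -61.767°.
Δφ = -54.146 − 68.986 = -123.132°.
a = sin²(Δφ/2) + cos φ₁ · cos φ₂ · sin²(Δλ/2) = 0.828624.
c = 2·atan2(√a, √(1−a)) = 2.28796 rad → d = 6371·c ≈ 14576.57 km.

14577 km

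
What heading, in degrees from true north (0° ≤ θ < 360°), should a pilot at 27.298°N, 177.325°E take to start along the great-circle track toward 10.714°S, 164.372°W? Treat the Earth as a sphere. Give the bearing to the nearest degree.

Δλ = -164.372 − 177.325 = -341.697°; wrapped into (−180°, 180°]: 18.303°.
θ = atan2( sin Δλ · cos φ₂ , cos φ₁ · sin φ₂ − sin φ₁ · cos φ₂ · cos Δλ )
  = atan2(0.30857, -0.59303) = 152.511° → normalised to [0°, 360°): 152.511°.

153°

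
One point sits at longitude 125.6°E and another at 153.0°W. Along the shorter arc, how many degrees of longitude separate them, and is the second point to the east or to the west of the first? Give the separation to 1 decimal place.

81.4° east

Raw difference: -153.0 − 125.6 = -278.6°.
Normalise into (−180°, 180°]: -278.6° + 360° = 81.4°.
Positive ⇒ the second point lies to the east; separation 81.4°.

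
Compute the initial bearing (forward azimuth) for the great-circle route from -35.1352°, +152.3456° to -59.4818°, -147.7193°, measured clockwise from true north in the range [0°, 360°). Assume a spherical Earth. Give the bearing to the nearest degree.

Δλ = -147.7193 − 152.3456 = -300.0649°; wrapped into (−180°, 180°]: 59.9351°.
θ = atan2( sin Δλ · cos φ₂ , cos φ₁ · sin φ₂ − sin φ₁ · cos φ₂ · cos Δλ )
  = atan2(0.43949, -0.55809) = 141.780° → normalised to [0°, 360°): 141.780°.

142°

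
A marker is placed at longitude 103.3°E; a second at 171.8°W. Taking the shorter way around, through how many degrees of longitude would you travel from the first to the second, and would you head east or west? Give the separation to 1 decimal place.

Raw difference: -171.8 − 103.3 = -275.1°.
Normalise into (−180°, 180°]: -275.1° + 360° = 84.9°.
Positive ⇒ the second point lies to the east; separation 84.9°.

84.9° east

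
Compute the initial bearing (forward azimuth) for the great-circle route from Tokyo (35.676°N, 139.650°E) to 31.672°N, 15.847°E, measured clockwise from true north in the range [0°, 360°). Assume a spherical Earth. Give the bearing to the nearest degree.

315°

Δλ = 15.847 − 139.650 = -123.803°.
θ = atan2( sin Δλ · cos φ₂ , cos φ₁ · sin φ₂ − sin φ₁ · cos φ₂ · cos Δλ )
  = atan2(-0.70720, 0.70265) = -45.185° → normalised to [0°, 360°): 314.815°.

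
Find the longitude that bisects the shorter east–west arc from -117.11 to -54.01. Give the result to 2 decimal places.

Signed shortest Δλ from -117.11° to -54.01° is +63.10°.
Midpoint longitude = -117.11° + (+63.10°)/2 = -117.11° + 31.55° = -85.56°.

-85.56°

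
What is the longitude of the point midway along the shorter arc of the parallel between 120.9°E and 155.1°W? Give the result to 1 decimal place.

162.9°E

Signed shortest Δλ from +120.9° to -155.1° is +84.0°.
Midpoint longitude = +120.9° + (+84.0°)/2 = +120.9° + 42.0° = +162.9°.
(The naïve average (+120.9 + -155.1)/2 = -17.1° is on the wrong side of the globe.)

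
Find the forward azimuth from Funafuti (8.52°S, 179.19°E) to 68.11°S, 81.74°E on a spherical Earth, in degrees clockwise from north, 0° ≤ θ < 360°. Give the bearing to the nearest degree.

202°

Δλ = 81.74 − 179.19 = -97.45°.
θ = atan2( sin Δλ · cos φ₂ , cos φ₁ · sin φ₂ − sin φ₁ · cos φ₂ · cos Δλ )
  = atan2(-0.36968, -0.92482) = -158.212° → normalised to [0°, 360°): 201.788°.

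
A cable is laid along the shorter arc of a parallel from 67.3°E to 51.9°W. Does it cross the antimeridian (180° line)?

No

Signed shortest Δλ = ((-51.9 − 67.3 + 180) mod 360) − 180 = -119.2°.
Going west by 119.2° from +67.3° reaches -51.9° without touching 180°.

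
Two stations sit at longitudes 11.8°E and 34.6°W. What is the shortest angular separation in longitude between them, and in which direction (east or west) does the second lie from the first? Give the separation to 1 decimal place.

46.4° west

Raw difference: -34.6 − 11.8 = -46.4°.
Normalise into (−180°, 180°]: -46.4° stays -46.4°.
Negative ⇒ the second point lies to the west; separation 46.4°.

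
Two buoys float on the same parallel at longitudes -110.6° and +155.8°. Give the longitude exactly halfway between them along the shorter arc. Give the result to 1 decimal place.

-157.4°

Signed shortest Δλ from -110.6° to +155.8° is -93.6°.
Midpoint longitude = -110.6° + (-93.6°)/2 = -110.6° − 46.8° = -157.4°.
(The naïve average (-110.6 + +155.8)/2 = 22.6° is on the wrong side of the globe.)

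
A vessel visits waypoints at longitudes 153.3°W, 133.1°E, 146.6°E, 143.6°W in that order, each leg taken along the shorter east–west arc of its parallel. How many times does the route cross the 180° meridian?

2

Leg 1: -153.3° → +133.1°, shortest Δλ = -73.6° (west) — crosses 180°.
Leg 2: +133.1° → +146.6°, shortest Δλ = 13.5° (east) — does not cross 180°.
Leg 3: +146.6° → -143.6°, shortest Δλ = 69.8° (east) — crosses 180°.
Total crossings: 2.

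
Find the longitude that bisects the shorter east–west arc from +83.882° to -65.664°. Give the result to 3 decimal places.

+9.109°

Signed shortest Δλ from +83.882° to -65.664° is -149.546°.
Midpoint longitude = +83.882° + (-149.546°)/2 = +83.882° − 74.773° = +9.109°.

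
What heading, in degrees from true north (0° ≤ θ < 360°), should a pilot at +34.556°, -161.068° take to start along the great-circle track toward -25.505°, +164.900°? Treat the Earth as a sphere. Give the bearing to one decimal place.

Δλ = 164.900 − -161.068 = 325.968°; wrapped into (−180°, 180°]: -34.032°.
θ = atan2( sin Δλ · cos φ₂ , cos φ₁ · sin φ₂ − sin φ₁ · cos φ₂ · cos Δλ )
  = atan2(-0.50512, -0.77888) = -147.036° → normalised to [0°, 360°): 212.964°.

213.0°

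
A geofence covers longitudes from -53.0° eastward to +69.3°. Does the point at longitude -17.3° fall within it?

Band width going east from -53.0° to +69.3°: ((69.3 − -53.0) mod 360) = 122.3°.
Offset of -17.3° east of the west edge: ((-17.3 − -53.0) mod 360) = 35.7°.
35.7° ≤ 122.3° ⇒ inside.

Yes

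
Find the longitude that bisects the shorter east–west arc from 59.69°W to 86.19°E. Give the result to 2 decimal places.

13.25°E

Signed shortest Δλ from -59.69° to +86.19° is +145.88°.
Midpoint longitude = -59.69° + (+145.88°)/2 = -59.69° + 72.94° = +13.25°.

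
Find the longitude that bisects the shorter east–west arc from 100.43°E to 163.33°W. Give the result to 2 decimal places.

Signed shortest Δλ from +100.43° to -163.33° is +96.24°.
Midpoint longitude = +100.43° + (+96.24°)/2 = +100.43° + 48.12° = +148.55°.
(The naïve average (+100.43 + -163.33)/2 = -31.45° is on the wrong side of the globe.)

148.55°E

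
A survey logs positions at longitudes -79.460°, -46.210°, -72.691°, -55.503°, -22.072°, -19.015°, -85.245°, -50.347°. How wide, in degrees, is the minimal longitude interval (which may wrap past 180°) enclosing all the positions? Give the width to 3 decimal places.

Sort the longitudes: -85.245°, -79.460°, -72.691°, -55.503°, -50.347°, -46.210°, -22.072°, -19.015°.
Eastward gaps between consecutive values (wrapping around): 5.785°, 6.769°, 17.188°, 5.156°, 4.137°, 24.138°, 3.057°, 293.770°.
Largest gap = 293.770° ⇒ minimal covering band is its complement: 360° − 293.770° = 66.230°.
Band runs from -85.245° eastward to -19.015°.

66.230°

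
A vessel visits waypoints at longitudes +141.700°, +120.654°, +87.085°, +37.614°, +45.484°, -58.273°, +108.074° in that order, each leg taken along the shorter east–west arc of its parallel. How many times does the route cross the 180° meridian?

0

Leg 1: +141.700° → +120.654°, shortest Δλ = -21.046° (west) — does not cross 180°.
Leg 2: +120.654° → +87.085°, shortest Δλ = -33.569° (west) — does not cross 180°.
Leg 3: +87.085° → +37.614°, shortest Δλ = -49.471° (west) — does not cross 180°.
Leg 4: +37.614° → +45.484°, shortest Δλ = 7.87° (east) — does not cross 180°.
Leg 5: +45.484° → -58.273°, shortest Δλ = -103.757° (west) — does not cross 180°.
Leg 6: -58.273° → +108.074°, shortest Δλ = 166.347° (east) — does not cross 180°.
Total crossings: 0.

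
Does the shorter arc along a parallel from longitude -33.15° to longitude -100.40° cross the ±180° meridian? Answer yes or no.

No

Signed shortest Δλ = ((-100.40 − -33.15 + 180) mod 360) − 180 = -67.25°.
Going west by 67.25° from -33.15° reaches -100.40° without touching 180°.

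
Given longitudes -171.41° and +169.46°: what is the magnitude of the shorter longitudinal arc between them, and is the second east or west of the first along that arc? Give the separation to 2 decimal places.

Raw difference: 169.46 − -171.41 = 340.87°.
Normalise into (−180°, 180°]: 340.87° − 360° = -19.13°.
Negative ⇒ the second point lies to the west; separation 19.13°.

19.13° west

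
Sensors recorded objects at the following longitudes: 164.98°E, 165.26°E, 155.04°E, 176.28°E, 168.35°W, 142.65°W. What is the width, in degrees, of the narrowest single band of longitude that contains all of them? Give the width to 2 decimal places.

Sort the longitudes: -168.35°, -142.65°, +155.04°, +164.98°, +165.26°, +176.28°.
Eastward gaps between consecutive values (wrapping around): 25.70°, 297.69°, 9.94°, 0.28°, 11.02°, 15.37°.
Largest gap = 297.69° ⇒ minimal covering band is its complement: 360° − 297.69° = 62.31°.
Band runs from +155.04° eastward to -142.65°, crossing the antimeridian.

62.31°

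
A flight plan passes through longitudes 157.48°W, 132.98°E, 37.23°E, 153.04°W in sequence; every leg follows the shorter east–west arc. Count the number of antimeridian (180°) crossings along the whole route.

Leg 1: -157.48° → +132.98°, shortest Δλ = -69.54° (west) — crosses 180°.
Leg 2: +132.98° → +37.23°, shortest Δλ = -95.75° (west) — does not cross 180°.
Leg 3: +37.23° → -153.04°, shortest Δλ = 169.73° (east) — crosses 180°.
Total crossings: 2.

2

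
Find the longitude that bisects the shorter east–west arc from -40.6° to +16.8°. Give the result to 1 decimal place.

Signed shortest Δλ from -40.6° to +16.8° is +57.4°.
Midpoint longitude = -40.6° + (+57.4°)/2 = -40.6° + 28.7° = -11.9°.

-11.9°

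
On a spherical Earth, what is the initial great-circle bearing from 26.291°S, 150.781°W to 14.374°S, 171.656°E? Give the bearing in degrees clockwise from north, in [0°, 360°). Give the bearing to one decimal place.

Δλ = 171.656 − -150.781 = 322.437°; wrapped into (−180°, 180°]: -37.563°.
θ = atan2( sin Δλ · cos φ₂ , cos φ₁ · sin φ₂ − sin φ₁ · cos φ₂ · cos Δλ )
  = atan2(-0.59055, 0.11754) = -78.743° → normalised to [0°, 360°): 281.257°.

281.3°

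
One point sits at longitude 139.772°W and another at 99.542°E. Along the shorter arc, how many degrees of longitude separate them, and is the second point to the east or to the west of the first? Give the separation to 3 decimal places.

120.686° west

Raw difference: 99.542 − -139.772 = 239.314°.
Normalise into (−180°, 180°]: 239.314° − 360° = -120.686°.
Negative ⇒ the second point lies to the west; separation 120.686°.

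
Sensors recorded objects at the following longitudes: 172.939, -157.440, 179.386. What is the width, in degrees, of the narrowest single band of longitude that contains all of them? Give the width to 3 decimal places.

29.621°

Sort the longitudes: -157.440°, +172.939°, +179.386°.
Eastward gaps between consecutive values (wrapping around): 330.379°, 6.447°, 23.174°.
Largest gap = 330.379° ⇒ minimal covering band is its complement: 360° − 330.379° = 29.621°.
Band runs from +172.939° eastward to -157.440°, crossing the antimeridian.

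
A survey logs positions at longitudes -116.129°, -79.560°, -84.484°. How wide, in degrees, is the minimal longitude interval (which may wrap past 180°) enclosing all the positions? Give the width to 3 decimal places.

36.569°

Sort the longitudes: -116.129°, -84.484°, -79.560°.
Eastward gaps between consecutive values (wrapping around): 31.645°, 4.924°, 323.431°.
Largest gap = 323.431° ⇒ minimal covering band is its complement: 360° − 323.431° = 36.569°.
Band runs from -116.129° eastward to -79.560°.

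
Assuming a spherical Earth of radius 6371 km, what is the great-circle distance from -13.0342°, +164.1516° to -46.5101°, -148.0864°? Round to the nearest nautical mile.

3128 nmi

Δλ = -148.0864 − 164.1516 = -312.2380°; wrapped into (−180°, 180°]: 47.7620°.
Δφ = -46.5101 − -13.0342 = -33.4759°.
a = sin²(Δφ/2) + cos φ₁ · cos φ₂ · sin²(Δλ/2) = 0.192831.
c = 2·atan2(√a, √(1−a)) = 0.90925 rad → d = 6371·c ≈ 5792.83 km ≈ 3127.88 nmi.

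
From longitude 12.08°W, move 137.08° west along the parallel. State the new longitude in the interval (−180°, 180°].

149.16°W

Start at -12.08°; shift −137.08° → -149.16°.
-149.16° already lies in (−180°, 180°].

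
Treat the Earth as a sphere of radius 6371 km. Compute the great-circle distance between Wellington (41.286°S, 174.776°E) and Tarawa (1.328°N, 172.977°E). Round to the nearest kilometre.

4742 km

Δλ = 172.977 − 174.776 = -1.799°.
Δφ = 1.328 − -41.286 = 42.614°.
a = sin²(Δφ/2) + cos φ₁ · cos φ₂ · sin²(Δλ/2) = 0.132219.
c = 2·atan2(√a, √(1−a)) = 0.74430 rad → d = 6371·c ≈ 4741.94 km.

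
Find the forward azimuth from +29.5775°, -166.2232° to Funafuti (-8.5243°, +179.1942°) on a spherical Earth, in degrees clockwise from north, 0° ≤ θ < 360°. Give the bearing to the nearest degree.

Δλ = 179.1942 − -166.2232 = 345.4174°; wrapped into (−180°, 180°]: -14.5826°.
θ = atan2( sin Δλ · cos φ₂ , cos φ₁ · sin φ₂ − sin φ₁ · cos φ₂ · cos Δλ )
  = atan2(-0.24899, -0.60134) = -157.507° → normalised to [0°, 360°): 202.493°.

202°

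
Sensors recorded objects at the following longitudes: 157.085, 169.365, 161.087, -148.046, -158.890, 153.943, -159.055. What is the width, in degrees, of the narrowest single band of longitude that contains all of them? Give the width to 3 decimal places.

58.011°

Sort the longitudes: -159.055°, -158.890°, -148.046°, +153.943°, +157.085°, +161.087°, +169.365°.
Eastward gaps between consecutive values (wrapping around): 0.165°, 10.844°, 301.989°, 3.142°, 4.002°, 8.278°, 31.580°.
Largest gap = 301.989° ⇒ minimal covering band is its complement: 360° − 301.989° = 58.011°.
Band runs from +153.943° eastward to -148.046°, crossing the antimeridian.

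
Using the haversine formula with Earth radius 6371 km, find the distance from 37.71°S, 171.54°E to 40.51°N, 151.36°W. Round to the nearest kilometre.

9482 km

Δλ = -151.36 − 171.54 = -322.90°; wrapped into (−180°, 180°]: 37.10°.
Δφ = 40.51 − -37.71 = 78.22°.
a = sin²(Δφ/2) + cos φ₁ · cos φ₂ · sin²(Δλ/2) = 0.458797.
c = 2·atan2(√a, √(1−a)) = 1.48830 rad → d = 6371·c ≈ 9481.94 km.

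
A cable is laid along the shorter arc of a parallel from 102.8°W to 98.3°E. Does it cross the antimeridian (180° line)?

Yes

Naïve |98.3 − -102.8| = 201.1° > 180°, so the shorter arc goes the other way round — across 180°.
Signed shortest Δλ = ((98.3 − -102.8 + 180) mod 360) − 180 = -158.9°.
Going west by 158.9° from -102.8° passes through 180° before reaching +98.3°.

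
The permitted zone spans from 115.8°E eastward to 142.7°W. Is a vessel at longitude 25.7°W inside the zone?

No

Band width going east from +115.8° to -142.7°: ((-142.7 − 115.8) mod 360) = 101.5°.
Offset of -25.7° east of the west edge: ((-25.7 − 115.8) mod 360) = 218.5°.
218.5° > 101.5° ⇒ outside.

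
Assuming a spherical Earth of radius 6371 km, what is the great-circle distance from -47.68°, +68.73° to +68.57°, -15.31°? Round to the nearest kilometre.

14623 km

Δλ = -15.31 − 68.73 = -84.04°.
Δφ = 68.57 − -47.68 = 116.25°.
a = sin²(Δφ/2) + cos φ₁ · cos φ₂ · sin²(Δλ/2) = 0.831368.
c = 2·atan2(√a, √(1−a)) = 2.29526 rad → d = 6371·c ≈ 14623.12 km.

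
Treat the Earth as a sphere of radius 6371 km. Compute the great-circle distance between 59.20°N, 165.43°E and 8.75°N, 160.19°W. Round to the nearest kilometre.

Δλ = -160.19 − 165.43 = -325.62°; wrapped into (−180°, 180°]: 34.38°.
Δφ = 8.75 − 59.20 = -50.45°.
a = sin²(Δφ/2) + cos φ₁ · cos φ₂ · sin²(Δλ/2) = 0.225828.
c = 2·atan2(√a, √(1−a)) = 0.99041 rad → d = 6371·c ≈ 6309.93 km.

6310 km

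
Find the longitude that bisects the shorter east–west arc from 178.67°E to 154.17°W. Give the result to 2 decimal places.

Signed shortest Δλ from +178.67° to -154.17° is +27.16°.
Midpoint longitude = +178.67° + (+27.16°)/2 = +178.67° + 13.58° = +192.25°.
Normalise into (−180°, 180°]: -167.75°.
(The naïve average (+178.67 + -154.17)/2 = 12.25° is on the wrong side of the globe.)

167.75°W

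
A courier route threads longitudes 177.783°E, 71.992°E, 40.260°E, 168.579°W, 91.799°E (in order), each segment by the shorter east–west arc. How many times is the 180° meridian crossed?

2

Leg 1: +177.783° → +71.992°, shortest Δλ = -105.791° (west) — does not cross 180°.
Leg 2: +71.992° → +40.260°, shortest Δλ = -31.732° (west) — does not cross 180°.
Leg 3: +40.260° → -168.579°, shortest Δλ = 151.161° (east) — crosses 180°.
Leg 4: -168.579° → +91.799°, shortest Δλ = -99.622° (west) — crosses 180°.
Total crossings: 2.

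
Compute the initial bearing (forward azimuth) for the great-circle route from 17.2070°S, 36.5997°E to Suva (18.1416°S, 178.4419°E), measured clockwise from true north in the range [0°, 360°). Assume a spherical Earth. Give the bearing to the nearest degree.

131°

Δλ = 178.4419 − 36.5997 = 141.8422°.
θ = atan2( sin Δλ · cos φ₂ , cos φ₁ · sin φ₂ − sin φ₁ · cos φ₂ · cos Δλ )
  = atan2(0.58712, -0.51848) = 131.447° → normalised to [0°, 360°): 131.447°.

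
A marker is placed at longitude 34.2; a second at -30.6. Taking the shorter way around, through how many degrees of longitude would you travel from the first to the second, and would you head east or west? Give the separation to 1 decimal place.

Raw difference: -30.6 − 34.2 = -64.8°.
Normalise into (−180°, 180°]: -64.8° stays -64.8°.
Negative ⇒ the second point lies to the west; separation 64.8°.

64.8° west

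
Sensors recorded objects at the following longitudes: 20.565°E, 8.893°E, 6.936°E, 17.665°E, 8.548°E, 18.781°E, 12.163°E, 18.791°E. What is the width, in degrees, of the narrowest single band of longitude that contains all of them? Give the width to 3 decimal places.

Sort the longitudes: +6.936°, +8.548°, +8.893°, +12.163°, +17.665°, +18.781°, +18.791°, +20.565°.
Eastward gaps between consecutive values (wrapping around): 1.612°, 0.345°, 3.270°, 5.502°, 1.116°, 0.010°, 1.774°, 346.371°.
Largest gap = 346.371° ⇒ minimal covering band is its complement: 360° − 346.371° = 13.629°.
Band runs from +6.936° eastward to +20.565°.

13.629°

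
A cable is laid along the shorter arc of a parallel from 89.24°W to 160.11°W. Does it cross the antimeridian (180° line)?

No

Signed shortest Δλ = ((-160.11 − -89.24 + 180) mod 360) − 180 = -70.87°.
Going west by 70.87° from -89.24° reaches -160.11° without touching 180°.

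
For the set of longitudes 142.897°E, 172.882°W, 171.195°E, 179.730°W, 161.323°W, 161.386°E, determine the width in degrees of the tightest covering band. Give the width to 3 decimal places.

55.780°

Sort the longitudes: -179.730°, -172.882°, -161.323°, +142.897°, +161.386°, +171.195°.
Eastward gaps between consecutive values (wrapping around): 6.848°, 11.559°, 304.220°, 18.489°, 9.809°, 9.075°.
Largest gap = 304.220° ⇒ minimal covering band is its complement: 360° − 304.220° = 55.780°.
Band runs from +142.897° eastward to -161.323°, crossing the antimeridian.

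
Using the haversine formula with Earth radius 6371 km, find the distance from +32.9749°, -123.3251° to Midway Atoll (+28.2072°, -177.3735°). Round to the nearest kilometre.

Δλ = -177.3735 − -123.3251 = -54.0484°.
Δφ = 28.2072 − 32.9749 = -4.7677°.
a = sin²(Δφ/2) + cos φ₁ · cos φ₂ · sin²(Δλ/2) = 0.154355.
c = 2·atan2(√a, √(1−a)) = 0.80752 rad → d = 6371·c ≈ 5144.72 km.

5145 km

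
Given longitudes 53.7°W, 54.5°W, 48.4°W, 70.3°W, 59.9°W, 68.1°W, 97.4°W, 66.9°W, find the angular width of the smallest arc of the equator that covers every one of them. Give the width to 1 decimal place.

Sort the longitudes: -97.4°, -70.3°, -68.1°, -66.9°, -59.9°, -54.5°, -53.7°, -48.4°.
Eastward gaps between consecutive values (wrapping around): 27.1°, 2.2°, 1.2°, 7.0°, 5.4°, 0.8°, 5.3°, 311.0°.
Largest gap = 311.0° ⇒ minimal covering band is its complement: 360° − 311.0° = 49.0°.
Band runs from -97.4° eastward to -48.4°.

49.0°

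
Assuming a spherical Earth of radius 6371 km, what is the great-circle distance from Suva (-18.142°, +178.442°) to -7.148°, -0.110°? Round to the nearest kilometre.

17198 km

Δλ = -0.110 − 178.442 = -178.552°.
Δφ = -7.148 − -18.142 = 10.994°.
a = sin²(Δφ/2) + cos φ₁ · cos φ₂ · sin²(Δλ/2) = 0.951928.
c = 2·atan2(√a, √(1−a)) = 2.69949 rad → d = 6371·c ≈ 17198.48 km.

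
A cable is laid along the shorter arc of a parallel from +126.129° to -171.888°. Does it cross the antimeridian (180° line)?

Naïve |-171.888 − 126.129| = 298.017° > 180°, so the shorter arc goes the other way round — across 180°.
Signed shortest Δλ = ((-171.888 − 126.129 + 180) mod 360) − 180 = 61.983°.
Going east by 61.983° from +126.129° passes through 180° before reaching -171.888°.

Yes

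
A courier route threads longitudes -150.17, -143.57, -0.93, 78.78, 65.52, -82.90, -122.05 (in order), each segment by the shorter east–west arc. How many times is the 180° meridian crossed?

0

Leg 1: -150.17° → -143.57°, shortest Δλ = 6.6° (east) — does not cross 180°.
Leg 2: -143.57° → -0.93°, shortest Δλ = 142.64° (east) — does not cross 180°.
Leg 3: -0.93° → +78.78°, shortest Δλ = 79.71° (east) — does not cross 180°.
Leg 4: +78.78° → +65.52°, shortest Δλ = -13.26° (west) — does not cross 180°.
Leg 5: +65.52° → -82.90°, shortest Δλ = -148.42° (west) — does not cross 180°.
Leg 6: -82.90° → -122.05°, shortest Δλ = -39.15° (west) — does not cross 180°.
Total crossings: 0.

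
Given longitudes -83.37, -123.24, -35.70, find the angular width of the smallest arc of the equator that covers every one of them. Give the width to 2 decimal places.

87.54°

Sort the longitudes: -123.24°, -83.37°, -35.70°.
Eastward gaps between consecutive values (wrapping around): 39.87°, 47.67°, 272.46°.
Largest gap = 272.46° ⇒ minimal covering band is its complement: 360° − 272.46° = 87.54°.
Band runs from -123.24° eastward to -35.70°.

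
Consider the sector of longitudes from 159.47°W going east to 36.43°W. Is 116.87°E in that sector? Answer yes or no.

Band width going east from -159.47° to -36.43°: ((-36.43 − -159.47) mod 360) = 123.04°.
Offset of +116.87° east of the west edge: ((116.87 − -159.47) mod 360) = 276.34°.
276.34° > 123.04° ⇒ outside.

No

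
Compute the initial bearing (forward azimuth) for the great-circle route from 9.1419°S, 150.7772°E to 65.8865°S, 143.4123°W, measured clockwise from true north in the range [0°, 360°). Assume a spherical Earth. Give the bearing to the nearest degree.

Δλ = -143.4123 − 150.7772 = -294.1895°; wrapped into (−180°, 180°]: 65.8105°.
θ = atan2( sin Δλ · cos φ₂ , cos φ₁ · sin φ₂ − sin φ₁ · cos φ₂ · cos Δλ )
  = atan2(0.37267, -0.87455) = 156.920° → normalised to [0°, 360°): 156.920°.

157°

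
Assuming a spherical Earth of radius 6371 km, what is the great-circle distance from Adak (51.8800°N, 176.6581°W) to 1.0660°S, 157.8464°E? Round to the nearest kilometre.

6355 km

Δλ = 157.8464 − -176.6581 = 334.5045°; wrapped into (−180°, 180°]: -25.4955°.
Δφ = -1.0660 − 51.8800 = -52.9460°.
a = sin²(Δφ/2) + cos φ₁ · cos φ₂ · sin²(Δλ/2) = 0.228768.
c = 2·atan2(√a, √(1−a)) = 0.99743 rad → d = 6371·c ≈ 6354.62 km.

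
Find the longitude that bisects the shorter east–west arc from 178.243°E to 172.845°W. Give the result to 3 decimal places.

Signed shortest Δλ from +178.243° to -172.845° is +8.912°.
Midpoint longitude = +178.243° + (+8.912°)/2 = +178.243° + 4.456° = +182.699°.
Normalise into (−180°, 180°]: -177.301°.
(The naïve average (+178.243 + -172.845)/2 = 2.699° is on the wrong side of the globe.)

177.301°W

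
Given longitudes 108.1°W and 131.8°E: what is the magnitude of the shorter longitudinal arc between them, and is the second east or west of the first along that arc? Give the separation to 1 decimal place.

Raw difference: 131.8 − -108.1 = 239.9°.
Normalise into (−180°, 180°]: 239.9° − 360° = -120.1°.
Negative ⇒ the second point lies to the west; separation 120.1°.

120.1° west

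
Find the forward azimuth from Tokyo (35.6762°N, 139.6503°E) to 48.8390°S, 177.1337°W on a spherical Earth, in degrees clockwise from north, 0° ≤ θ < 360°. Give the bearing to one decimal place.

153.2°

Δλ = -177.1337 − 139.6503 = -316.7840°; wrapped into (−180°, 180°]: 43.2160°.
θ = atan2( sin Δλ · cos φ₂ , cos φ₁ · sin φ₂ − sin φ₁ · cos φ₂ · cos Δλ )
  = atan2(0.45069, -0.89131) = 153.177° → normalised to [0°, 360°): 153.177°.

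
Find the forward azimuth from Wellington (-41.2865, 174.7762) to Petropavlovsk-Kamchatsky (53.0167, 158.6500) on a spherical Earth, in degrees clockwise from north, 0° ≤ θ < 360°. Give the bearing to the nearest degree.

350°

Δλ = 158.6500 − 174.7762 = -16.1262°.
θ = atan2( sin Δλ · cos φ₂ , cos φ₁ · sin φ₂ − sin φ₁ · cos φ₂ · cos Δλ )
  = atan2(-0.16709, 0.98156) = -9.661° → normalised to [0°, 360°): 350.339°.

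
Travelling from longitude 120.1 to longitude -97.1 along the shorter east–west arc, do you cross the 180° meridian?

Naïve |-97.1 − 120.1| = 217.2° > 180°, so the shorter arc goes the other way round — across 180°.
Signed shortest Δλ = ((-97.1 − 120.1 + 180) mod 360) − 180 = 142.8°.
Going east by 142.8° from +120.1° passes through 180° before reaching -97.1°.

Yes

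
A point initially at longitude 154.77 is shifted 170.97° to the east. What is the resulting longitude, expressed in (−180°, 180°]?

-34.26°

Start at +154.77°; shift +170.97° → +325.74°.
+325.74° lies outside (−180°, 180°]; subtract 360° → -34.26°.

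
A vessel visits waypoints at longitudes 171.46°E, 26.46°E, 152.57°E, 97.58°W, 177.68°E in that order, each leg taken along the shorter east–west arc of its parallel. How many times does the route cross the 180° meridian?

2

Leg 1: +171.46° → +26.46°, shortest Δλ = -145.0° (west) — does not cross 180°.
Leg 2: +26.46° → +152.57°, shortest Δλ = 126.11° (east) — does not cross 180°.
Leg 3: +152.57° → -97.58°, shortest Δλ = 109.85° (east) — crosses 180°.
Leg 4: -97.58° → +177.68°, shortest Δλ = -84.74° (west) — crosses 180°.
Total crossings: 2.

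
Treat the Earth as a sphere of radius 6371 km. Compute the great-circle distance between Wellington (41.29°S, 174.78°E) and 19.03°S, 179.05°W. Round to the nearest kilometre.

2544 km

Δλ = -179.05 − 174.78 = -353.83°; wrapped into (−180°, 180°]: 6.17°.
Δφ = -19.03 − -41.29 = 22.26°.
a = sin²(Δφ/2) + cos φ₁ · cos φ₂ · sin²(Δλ/2) = 0.039320.
c = 2·atan2(√a, √(1−a)) = 0.39923 rad → d = 6371·c ≈ 2543.51 km.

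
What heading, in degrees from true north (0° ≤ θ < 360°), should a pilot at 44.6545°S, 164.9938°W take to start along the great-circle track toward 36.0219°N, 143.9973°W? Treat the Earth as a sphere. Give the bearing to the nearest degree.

17°

Δλ = -143.9973 − -164.9938 = 20.9965°.
θ = atan2( sin Δλ · cos φ₂ , cos φ₁ · sin φ₂ − sin φ₁ · cos φ₂ · cos Δλ )
  = atan2(0.28980, 0.94905) = 16.980° → normalised to [0°, 360°): 16.980°.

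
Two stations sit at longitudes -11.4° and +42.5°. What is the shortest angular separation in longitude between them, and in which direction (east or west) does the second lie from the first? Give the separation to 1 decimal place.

Raw difference: 42.5 − -11.4 = 53.9°.
Normalise into (−180°, 180°]: 53.9° stays 53.9°.
Positive ⇒ the second point lies to the east; separation 53.9°.

53.9° east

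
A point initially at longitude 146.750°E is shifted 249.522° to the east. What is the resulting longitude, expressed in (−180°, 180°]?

36.272°E

Start at +146.750°; shift +249.522° → +396.272°.
+396.272° lies outside (−180°, 180°]; subtract 360° → +36.272°.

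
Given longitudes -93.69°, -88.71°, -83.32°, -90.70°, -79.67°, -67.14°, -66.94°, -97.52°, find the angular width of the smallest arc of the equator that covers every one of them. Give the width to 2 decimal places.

Sort the longitudes: -97.52°, -93.69°, -90.70°, -88.71°, -83.32°, -79.67°, -67.14°, -66.94°.
Eastward gaps between consecutive values (wrapping around): 3.83°, 2.99°, 1.99°, 5.39°, 3.65°, 12.53°, 0.20°, 329.42°.
Largest gap = 329.42° ⇒ minimal covering band is its complement: 360° − 329.42° = 30.58°.
Band runs from -97.52° eastward to -66.94°.

30.58°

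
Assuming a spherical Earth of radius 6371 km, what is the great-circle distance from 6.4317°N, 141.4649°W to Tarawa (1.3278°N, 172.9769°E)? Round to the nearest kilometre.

5084 km

Δλ = 172.9769 − -141.4649 = 314.4418°; wrapped into (−180°, 180°]: -45.5582°.
Δφ = 1.3278 − 6.4317 = -5.1039°.
a = sin²(Δφ/2) + cos φ₁ · cos φ₂ · sin²(Δλ/2) = 0.150907.
c = 2·atan2(√a, √(1−a)) = 0.79794 rad → d = 6371·c ≈ 5083.65 km.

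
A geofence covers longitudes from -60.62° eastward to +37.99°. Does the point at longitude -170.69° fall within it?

No

Band width going east from -60.62° to +37.99°: ((37.99 − -60.62) mod 360) = 98.61°.
Offset of -170.69° east of the west edge: ((-170.69 − -60.62) mod 360) = 249.93°.
249.93° > 98.61° ⇒ outside.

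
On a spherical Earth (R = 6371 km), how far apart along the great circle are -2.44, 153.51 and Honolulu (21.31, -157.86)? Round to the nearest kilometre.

Δλ = -157.86 − 153.51 = -311.37°; wrapped into (−180°, 180°]: 48.63°.
Δφ = 21.31 − -2.44 = 23.75°.
a = sin²(Δφ/2) + cos φ₁ · cos φ₂ · sin²(Δλ/2) = 0.200150.
c = 2·atan2(√a, √(1−a)) = 0.92767 rad → d = 6371·c ≈ 5910.18 km.

5910 km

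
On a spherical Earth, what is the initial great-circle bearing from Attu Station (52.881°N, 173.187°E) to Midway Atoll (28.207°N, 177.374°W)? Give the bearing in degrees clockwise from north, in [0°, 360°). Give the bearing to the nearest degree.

160°

Δλ = -177.374 − 173.187 = -350.561°; wrapped into (−180°, 180°]: 9.439°.
θ = atan2( sin Δλ · cos φ₂ , cos φ₁ · sin φ₂ − sin φ₁ · cos φ₂ · cos Δλ )
  = atan2(0.14452, -0.40794) = 160.492° → normalised to [0°, 360°): 160.492°.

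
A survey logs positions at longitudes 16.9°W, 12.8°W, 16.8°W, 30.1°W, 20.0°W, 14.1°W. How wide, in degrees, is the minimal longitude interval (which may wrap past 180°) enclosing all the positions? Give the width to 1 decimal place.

Sort the longitudes: -30.1°, -20.0°, -16.9°, -16.8°, -14.1°, -12.8°.
Eastward gaps between consecutive values (wrapping around): 10.1°, 3.1°, 0.1°, 2.7°, 1.3°, 342.7°.
Largest gap = 342.7° ⇒ minimal covering band is its complement: 360° − 342.7° = 17.3°.
Band runs from -30.1° eastward to -12.8°.

17.3°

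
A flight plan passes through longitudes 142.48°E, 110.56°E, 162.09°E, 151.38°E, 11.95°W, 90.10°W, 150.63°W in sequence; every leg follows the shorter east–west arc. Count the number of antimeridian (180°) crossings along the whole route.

0

Leg 1: +142.48° → +110.56°, shortest Δλ = -31.92° (west) — does not cross 180°.
Leg 2: +110.56° → +162.09°, shortest Δλ = 51.53° (east) — does not cross 180°.
Leg 3: +162.09° → +151.38°, shortest Δλ = -10.71° (west) — does not cross 180°.
Leg 4: +151.38° → -11.95°, shortest Δλ = -163.33° (west) — does not cross 180°.
Leg 5: -11.95° → -90.10°, shortest Δλ = -78.15° (west) — does not cross 180°.
Leg 6: -90.10° → -150.63°, shortest Δλ = -60.53° (west) — does not cross 180°.
Total crossings: 0.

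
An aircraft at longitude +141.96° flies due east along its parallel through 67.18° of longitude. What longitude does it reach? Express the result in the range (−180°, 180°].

Start at +141.96°; shift +67.18° → +209.14°.
+209.14° lies outside (−180°, 180°]; subtract 360° → -150.86°.

-150.86°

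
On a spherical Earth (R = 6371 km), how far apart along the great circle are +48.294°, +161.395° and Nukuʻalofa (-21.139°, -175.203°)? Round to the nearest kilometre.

8065 km

Δλ = -175.203 − 161.395 = -336.598°; wrapped into (−180°, 180°]: 23.402°.
Δφ = -21.139 − 48.294 = -69.433°.
a = sin²(Δφ/2) + cos φ₁ · cos φ₂ · sin²(Δλ/2) = 0.349871.
c = 2·atan2(√a, √(1−a)) = 1.26583 rad → d = 6371·c ≈ 8064.63 km.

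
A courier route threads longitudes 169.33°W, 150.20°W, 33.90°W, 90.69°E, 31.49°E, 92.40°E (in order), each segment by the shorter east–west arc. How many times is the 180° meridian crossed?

Leg 1: -169.33° → -150.20°, shortest Δλ = 19.13° (east) — does not cross 180°.
Leg 2: -150.20° → -33.90°, shortest Δλ = 116.3° (east) — does not cross 180°.
Leg 3: -33.90° → +90.69°, shortest Δλ = 124.59° (east) — does not cross 180°.
Leg 4: +90.69° → +31.49°, shortest Δλ = -59.2° (west) — does not cross 180°.
Leg 5: +31.49° → +92.40°, shortest Δλ = 60.91° (east) — does not cross 180°.
Total crossings: 0.

0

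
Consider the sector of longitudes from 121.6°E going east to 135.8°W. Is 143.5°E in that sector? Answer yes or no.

Band width going east from +121.6° to -135.8°: ((-135.8 − 121.6) mod 360) = 102.6°.
Offset of +143.5° east of the west edge: ((143.5 − 121.6) mod 360) = 21.9°.
21.9° ≤ 102.6° ⇒ inside.

Yes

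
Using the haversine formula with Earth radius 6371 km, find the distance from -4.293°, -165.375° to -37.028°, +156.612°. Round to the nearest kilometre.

5310 km

Δλ = 156.612 − -165.375 = 321.987°; wrapped into (−180°, 180°]: -38.013°.
Δφ = -37.028 − -4.293 = -32.735°.
a = sin²(Δφ/2) + cos φ₁ · cos φ₂ · sin²(Δλ/2) = 0.163848.
c = 2·atan2(√a, √(1−a)) = 0.83348 rad → d = 6371·c ≈ 5310.09 km.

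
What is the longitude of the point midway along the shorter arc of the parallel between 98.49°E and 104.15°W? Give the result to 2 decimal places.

177.17°E

Signed shortest Δλ from +98.49° to -104.15° is +157.36°.
Midpoint longitude = +98.49° + (+157.36°)/2 = +98.49° + 78.68° = +177.17°.
(The naïve average (+98.49 + -104.15)/2 = -2.83° is on the wrong side of the globe.)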